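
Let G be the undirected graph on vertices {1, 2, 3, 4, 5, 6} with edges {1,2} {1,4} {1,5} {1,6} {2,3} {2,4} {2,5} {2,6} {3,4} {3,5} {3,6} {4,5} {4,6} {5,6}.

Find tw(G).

A width-4 tree decomposition is:
Bags: B1 = {2, 3, 4, 5, 6}  B2 = {1, 2, 4, 5, 6}
Tree: B1–B2
Every bag has size at most 5, so the width is 5 − 1 = 4 and tw(G) ≤ 4. For the lower bound, the 5 vertices {1, 2, 4, 5, 6} are pairwise adjacent, and any tree decomposition puts a clique entirely inside one bag — forcing width ≥ 4. Hence tw(G) = 4 exactly.

4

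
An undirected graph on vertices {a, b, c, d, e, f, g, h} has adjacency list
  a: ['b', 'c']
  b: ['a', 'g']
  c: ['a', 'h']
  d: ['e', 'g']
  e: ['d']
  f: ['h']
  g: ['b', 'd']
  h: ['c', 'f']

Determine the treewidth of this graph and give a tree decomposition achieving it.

The largest bag has 2 vertices, giving width 1; this decomposition certifies tw(G) ≤ 1. Since G has at least one edge (e.g. f–h), it is not an edgeless graph, so tw(G) ≥ 1. Therefore the treewidth is 1.

Treewidth 1.
One such decomposition:
Bags: B1 = {f, h}  B2 = {c, h}  B3 = {a, c}  B4 = {a, b}  B5 = {b, g}  B6 = {d, g}  B7 = {d, e}
Tree: B1–B2, B2–B3, B3–B4, B4–B5, B5–B6, B6–B7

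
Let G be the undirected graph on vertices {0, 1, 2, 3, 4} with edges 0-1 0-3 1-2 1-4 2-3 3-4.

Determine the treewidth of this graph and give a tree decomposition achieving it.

The largest bag has 3 vertices, giving width 2; this decomposition certifies tw(G) ≤ 2. Since 1–4–3–0–1 is a cycle in G, G is not acyclic. Forests are exactly the graphs of treewidth ≤ 1, so tw(G) ≥ 2. Combining the bounds, tw(G) = 2.

Treewidth 2.
One optimal decomposition is:
Bags: B1 = {1, 3, 4}  B2 = {0, 1, 3}  B3 = {1, 2, 3}
Tree: B1–B2, B2–B3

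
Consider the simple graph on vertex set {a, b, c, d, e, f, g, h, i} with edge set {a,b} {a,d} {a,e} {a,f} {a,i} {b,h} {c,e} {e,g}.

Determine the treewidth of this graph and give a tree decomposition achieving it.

Each bag holds 2 vertices, so the decomposition has width 1, which upper-bounds the treewidth. Since G has at least one edge (e.g. b–a), it is not an edgeless graph, so tw(G) ≥ 1. Combining the bounds, tw(G) = 1.

Treewidth 1.
One such decomposition:
Bags: B1 = {a, b}  B2 = {a, d}  B3 = {a, e}  B4 = {e, g}  B5 = {a, i}  B6 = {b, h}  B7 = {a, f}  B8 = {c, e}
Tree: B1–B2, B2–B3, B3–B4, B3–B5, B1–B6, B1–B7, B4–B8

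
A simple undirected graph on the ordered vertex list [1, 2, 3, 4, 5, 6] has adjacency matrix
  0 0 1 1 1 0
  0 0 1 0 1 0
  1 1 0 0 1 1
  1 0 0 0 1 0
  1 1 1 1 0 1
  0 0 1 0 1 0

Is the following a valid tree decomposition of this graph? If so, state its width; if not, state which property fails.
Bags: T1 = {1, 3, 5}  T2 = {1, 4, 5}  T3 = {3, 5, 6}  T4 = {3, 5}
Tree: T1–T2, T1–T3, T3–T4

A tree decomposition must satisfy three properties: every vertex lies in some bag; for every edge, both endpoints lie together in some bag; and for every vertex, the bags containing it form a connected subtree. Here vertex 2 appears in no bag, so the decomposition is invalid.

No — vertex 2 appears in no bag.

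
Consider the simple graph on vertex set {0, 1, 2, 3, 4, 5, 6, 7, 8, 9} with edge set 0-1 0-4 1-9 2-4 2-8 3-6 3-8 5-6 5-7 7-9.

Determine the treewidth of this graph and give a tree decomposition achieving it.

Each bag holds 3 vertices, so the decomposition has width 2, which upper-bounds the treewidth. Since 9–7–5–6–3–8–2–4–0–1–9 is a cycle in G, G is not acyclic. Forests are exactly the graphs of treewidth ≤ 1, so tw(G) ≥ 2. The upper and lower bounds meet at 2, so that is the treewidth.

Treewidth 2.
One such decomposition:
Bags: B1 = {5, 7, 9}  B2 = {5, 6, 9}  B3 = {3, 6, 9}  B4 = {3, 8, 9}  B5 = {2, 8, 9}  B6 = {2, 4, 9}  B7 = {0, 4, 9}  B8 = {0, 1, 9}
Tree: B1–B2, B2–B3, B3–B4, B4–B5, B5–B6, B6–B7, B7–B8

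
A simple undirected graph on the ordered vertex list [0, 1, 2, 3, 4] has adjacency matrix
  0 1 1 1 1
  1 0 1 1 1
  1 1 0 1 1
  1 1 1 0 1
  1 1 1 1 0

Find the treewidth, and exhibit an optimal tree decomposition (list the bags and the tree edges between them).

A single bag containing all 5 vertices is trivially a valid decomposition of width 4. Conversely, {0, 1, 2, 3, 4} is a clique of size 5, and the vertices of any clique must share a bag in every tree decomposition; so some bag has ≥ 5 vertices and tw(G) ≥ 4. Combining the bounds, tw(G) = 4.

Treewidth 4.
Bags: B1 = {0, 1, 2, 3, 4}
Tree: (single bag)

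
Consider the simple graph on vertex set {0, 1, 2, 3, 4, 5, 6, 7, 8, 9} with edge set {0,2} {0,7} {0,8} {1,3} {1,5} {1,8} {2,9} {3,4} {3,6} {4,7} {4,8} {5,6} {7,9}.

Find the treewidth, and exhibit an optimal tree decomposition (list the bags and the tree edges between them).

Treewidth 2.
Bags: B1 = {2, 7, 9}  B2 = {0, 2, 7}  B3 = {0, 4, 7}  B4 = {0, 4, 8}  B5 = {3, 4, 8}  B6 = {1, 3, 8}  B7 = {1, 3, 6}  B8 = {1, 5, 6}
Tree: B1–B2, B2–B3, B3–B4, B4–B5, B5–B6, B6–B7, B7–B8

Every bag has size at most 3, so the width is 3 − 1 = 2 and tw(G) ≤ 2. For the lower bound, G contains the cycle 9–2–0–7–9, so G is not a forest; only forests have treewidth ≤ 1, hence tw(G) ≥ 2. Therefore the treewidth is 2.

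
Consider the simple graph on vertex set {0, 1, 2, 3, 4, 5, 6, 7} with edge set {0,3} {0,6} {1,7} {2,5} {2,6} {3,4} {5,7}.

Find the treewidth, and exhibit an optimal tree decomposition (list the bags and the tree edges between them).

The largest bag has 2 vertices, giving width 1; this decomposition certifies tw(G) ≤ 1. Any graph with an edge has treewidth ≥ 1, and G has the edge 1–7. Combining the bounds, tw(G) = 1.

Treewidth 1.
One such decomposition:
Bags: B1 = {1, 7}  B2 = {5, 7}  B3 = {2, 5}  B4 = {2, 6}  B5 = {0, 6}  B6 = {0, 3}  B7 = {3, 4}
Tree: B1–B2, B2–B3, B3–B4, B4–B5, B5–B6, B6–B7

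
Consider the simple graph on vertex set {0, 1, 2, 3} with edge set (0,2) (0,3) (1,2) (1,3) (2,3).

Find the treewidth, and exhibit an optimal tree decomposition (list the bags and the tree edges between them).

The largest bag has 3 vertices, giving width 2; this decomposition certifies tw(G) ≤ 2. On the other hand G contains the 3-clique {0, 2, 3}. A clique must lie in a single bag of any decomposition, so no decomposition can have width below 2. Hence tw(G) = 2 exactly.

Treewidth 2.
One such decomposition:
Bags: B1 = {1, 2, 3}  B2 = {0, 2, 3}
Tree: B1–B2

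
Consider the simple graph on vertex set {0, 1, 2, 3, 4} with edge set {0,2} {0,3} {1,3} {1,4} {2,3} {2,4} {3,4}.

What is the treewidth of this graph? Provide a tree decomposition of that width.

Every bag has size at most 3, so the width is 3 − 1 = 2 and tw(G) ≤ 2. Conversely, {1, 3, 4} is a clique of size 3, and the vertices of any clique must share a bag in every tree decomposition; so some bag has ≥ 3 vertices and tw(G) ≥ 2. Hence tw(G) = 2 exactly.

Treewidth 2.
One such decomposition:
Bags: B1 = {1, 3, 4}  B2 = {2, 3, 4}  B3 = {0, 2, 3}
Tree: B1–B2, B2–B3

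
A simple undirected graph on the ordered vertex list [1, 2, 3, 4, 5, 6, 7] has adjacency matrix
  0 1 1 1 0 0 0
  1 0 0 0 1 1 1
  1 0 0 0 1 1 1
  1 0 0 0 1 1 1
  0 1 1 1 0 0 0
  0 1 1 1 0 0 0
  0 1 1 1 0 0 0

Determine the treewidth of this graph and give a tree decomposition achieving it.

Treewidth 3.
One optimal decomposition is:
Bags: B1 = {1, 2, 3, 4}  B2 = {2, 3, 4, 6}  B3 = {2, 3, 4, 5}  B4 = {2, 3, 4, 7}
Tree: B1–B2, B2–B3, B3–B4

Each bag holds 4 vertices, so the decomposition has width 3, which upper-bounds the treewidth. For the lower bound: the 4 vertex sets {1,4}, {3,6}, {2}, {5} are disjoint, each induces a connected subgraph, and every pair is joined by at least one edge of G. Contracting each set to a single vertex therefore yields K_{4} as a minor, and since treewidth is minor-monotone, tw(G) ≥ tw(K_{4}) = 3. The upper and lower bounds meet at 3, so that is the treewidth.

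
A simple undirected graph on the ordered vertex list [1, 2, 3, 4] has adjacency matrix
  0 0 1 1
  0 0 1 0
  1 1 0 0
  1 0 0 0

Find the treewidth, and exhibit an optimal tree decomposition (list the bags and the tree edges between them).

The largest bag has 2 vertices, giving width 1; this decomposition certifies tw(G) ≤ 1. Since G has at least one edge (e.g. 2–3), it is not an edgeless graph, so tw(G) ≥ 1. Hence tw(G) = 1 exactly.

Treewidth 1.
One optimal decomposition is:
Bags: B1 = {2, 3}  B2 = {1, 3}  B3 = {1, 4}
Tree: B1–B2, B2–B3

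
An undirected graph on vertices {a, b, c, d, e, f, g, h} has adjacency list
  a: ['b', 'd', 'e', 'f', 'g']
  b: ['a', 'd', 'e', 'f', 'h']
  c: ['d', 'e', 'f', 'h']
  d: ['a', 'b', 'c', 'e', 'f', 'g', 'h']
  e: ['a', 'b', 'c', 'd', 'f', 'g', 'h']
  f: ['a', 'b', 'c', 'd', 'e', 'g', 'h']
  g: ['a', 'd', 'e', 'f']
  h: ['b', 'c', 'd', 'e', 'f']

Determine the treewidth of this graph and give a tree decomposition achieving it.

The largest bag has 5 vertices, giving width 4; this decomposition certifies tw(G) ≤ 4. For the lower bound, the 5 vertices {a, d, e, f, g} are pairwise adjacent, and any tree decomposition puts a clique entirely inside one bag — forcing width ≥ 4. Combining the bounds, tw(G) = 4.

Treewidth 4.
One optimal decomposition is:
Bags: B1 = {b, d, e, f, h}  B2 = {a, b, d, e, f}  B3 = {c, d, e, f, h}  B4 = {a, d, e, f, g}
Tree: B1–B2, B1–B3, B2–B4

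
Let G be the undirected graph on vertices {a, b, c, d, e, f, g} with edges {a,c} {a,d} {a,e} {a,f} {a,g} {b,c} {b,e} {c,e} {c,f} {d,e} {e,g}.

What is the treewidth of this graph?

2

A width-2 tree decomposition is:
Bags: B1 = {b, c, e}  B2 = {a, c, e}  B3 = {a, c, f}  B4 = {a, e, g}  B5 = {a, d, e}
Tree: B1–B2, B2–B3, B2–B4, B2–B5
Every bag has size at most 3, so the width is 3 − 1 = 2 and tw(G) ≤ 2. Conversely, {a, d, e} is a clique of size 3, and the vertices of any clique must share a bag in every tree decomposition; so some bag has ≥ 3 vertices and tw(G) ≥ 2. Therefore the treewidth is 2.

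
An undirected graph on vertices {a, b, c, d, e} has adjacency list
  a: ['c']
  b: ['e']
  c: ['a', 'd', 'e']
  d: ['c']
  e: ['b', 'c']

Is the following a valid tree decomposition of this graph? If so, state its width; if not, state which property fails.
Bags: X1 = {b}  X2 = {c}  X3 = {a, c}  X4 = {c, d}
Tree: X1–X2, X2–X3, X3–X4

No — vertex e appears in no bag.

A tree decomposition must satisfy three properties: every vertex lies in some bag; for every edge, both endpoints lie together in some bag; and for every vertex, the bags containing it form a connected subtree. Here vertex e appears in no bag, so the decomposition is invalid.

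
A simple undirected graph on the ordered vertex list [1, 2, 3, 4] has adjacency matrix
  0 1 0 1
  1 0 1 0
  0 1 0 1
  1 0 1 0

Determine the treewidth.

2

A width-2 tree decomposition is:
Bags: B1 = {1, 2, 4}  B2 = {2, 3, 4}
Tree: B1–B2
The largest bag has 3 vertices, giving width 2; this decomposition certifies tw(G) ≤ 2. Since 4–1–2–3–4 is a cycle in G, G is not acyclic. Forests are exactly the graphs of treewidth ≤ 1, so tw(G) ≥ 2. The upper and lower bounds meet at 2, so that is the treewidth.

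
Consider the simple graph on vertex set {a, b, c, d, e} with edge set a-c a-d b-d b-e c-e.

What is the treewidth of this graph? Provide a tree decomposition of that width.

Treewidth 2.
One such decomposition:
Bags: B1 = {b, d, e}  B2 = {c, d, e}  B3 = {a, c, d}
Tree: B1–B2, B2–B3

Each bag holds 3 vertices, so the decomposition has width 2, which upper-bounds the treewidth. The edges d–b–e–c–a–d form a cycle, so G is not a tree and its treewidth is at least 2. The upper and lower bounds meet at 2, so that is the treewidth.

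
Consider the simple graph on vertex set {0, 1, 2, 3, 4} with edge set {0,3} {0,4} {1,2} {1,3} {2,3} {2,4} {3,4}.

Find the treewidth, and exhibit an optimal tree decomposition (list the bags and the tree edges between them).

Treewidth 2.
One optimal decomposition is:
Bags: B1 = {2, 3, 4}  B2 = {0, 3, 4}  B3 = {1, 2, 3}
Tree: B1–B2, B1–B3

Every bag has size at most 3, so the width is 3 − 1 = 2 and tw(G) ≤ 2. On the other hand G contains the 3-clique {0, 3, 4}. A clique must lie in a single bag of any decomposition, so no decomposition can have width below 2. The upper and lower bounds meet at 2, so that is the treewidth.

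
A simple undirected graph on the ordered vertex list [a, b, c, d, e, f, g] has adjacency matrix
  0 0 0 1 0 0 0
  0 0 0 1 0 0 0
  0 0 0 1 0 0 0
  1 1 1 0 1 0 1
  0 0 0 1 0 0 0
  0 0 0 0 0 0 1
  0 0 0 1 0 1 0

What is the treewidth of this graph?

A width-1 tree decomposition is:
Bags: B1 = {d, e}  B2 = {a, d}  B3 = {d, g}  B4 = {c, d}  B5 = {b, d}  B6 = {f, g}
Tree: B1–B2, B2–B3, B1–B4, B2–B5, B3–B6
The largest bag has 2 vertices, giving width 1; this decomposition certifies tw(G) ≤ 1. G has an edge, so its treewidth is at least 1. The upper and lower bounds meet at 1, so that is the treewidth.

1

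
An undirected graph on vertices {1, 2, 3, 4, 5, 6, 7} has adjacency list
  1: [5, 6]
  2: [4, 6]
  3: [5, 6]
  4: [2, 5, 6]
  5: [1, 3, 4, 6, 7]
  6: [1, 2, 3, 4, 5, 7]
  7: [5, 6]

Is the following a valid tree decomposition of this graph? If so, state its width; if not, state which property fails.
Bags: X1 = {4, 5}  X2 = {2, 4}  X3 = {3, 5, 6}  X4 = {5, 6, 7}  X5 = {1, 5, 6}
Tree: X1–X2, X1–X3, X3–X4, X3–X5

A tree decomposition must satisfy three properties: every vertex lies in some bag; for every edge, both endpoints lie together in some bag; and for every vertex, the bags containing it form a connected subtree. Here edge (6,4) lies in no bag, so the decomposition is invalid.

No — edge (6,4) lies in no bag.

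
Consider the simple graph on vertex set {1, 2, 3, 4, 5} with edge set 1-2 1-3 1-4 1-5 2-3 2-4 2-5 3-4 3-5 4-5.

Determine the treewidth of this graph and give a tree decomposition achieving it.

Treewidth 4.
Bags: B1 = {1, 2, 3, 4, 5}
Tree: (single bag)

With just one bag of size 5, the width is 5 − 1 = 4, so tw(G) ≤ 4. On the other hand G contains the 5-clique {1, 2, 3, 4, 5}. A clique must lie in a single bag of any decomposition, so no decomposition can have width below 4. Combining the bounds, tw(G) = 4.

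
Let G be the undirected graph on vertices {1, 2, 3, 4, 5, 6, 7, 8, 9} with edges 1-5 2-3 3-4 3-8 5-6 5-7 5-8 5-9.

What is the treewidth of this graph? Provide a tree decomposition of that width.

Every bag has size at most 2, so the width is 2 − 1 = 1 and tw(G) ≤ 1. G has an edge, so its treewidth is at least 1. Hence tw(G) = 1 exactly.

Treewidth 1.
Bags: B1 = {1, 5}  B2 = {5, 8}  B3 = {3, 8}  B4 = {5, 9}  B5 = {5, 7}  B6 = {3, 4}  B7 = {5, 6}  B8 = {2, 3}
Tree: B1–B2, B2–B3, B2–B4, B2–B5, B3–B6, B1–B7, B6–B8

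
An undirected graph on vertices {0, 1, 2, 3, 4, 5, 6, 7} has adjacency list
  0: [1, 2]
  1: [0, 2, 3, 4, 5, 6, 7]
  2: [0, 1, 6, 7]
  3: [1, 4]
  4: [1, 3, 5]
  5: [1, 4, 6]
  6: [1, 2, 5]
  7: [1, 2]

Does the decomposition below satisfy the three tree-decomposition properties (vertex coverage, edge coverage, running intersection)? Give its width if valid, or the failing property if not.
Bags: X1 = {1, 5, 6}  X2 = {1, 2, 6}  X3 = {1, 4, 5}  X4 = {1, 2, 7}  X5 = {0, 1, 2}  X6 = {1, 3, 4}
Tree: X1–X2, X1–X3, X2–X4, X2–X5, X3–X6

Yes; width 2.

Vertex coverage: the bags together contain {0, 1, 2, 3, 4, 5, 6, 7}, the full vertex set. Edge coverage: each edge of G has both endpoints in at least one bag. Running intersection: for every vertex, the bags containing it form a connected subtree. All three properties hold, so this is a valid tree decomposition of width max|bag| − 1 = 2, and hence tw(G) ≤ 2.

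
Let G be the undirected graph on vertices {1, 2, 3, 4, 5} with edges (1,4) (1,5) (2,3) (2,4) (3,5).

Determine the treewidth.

A width-2 tree decomposition is:
Bags: B1 = {1, 3, 5}  B2 = {1, 2, 3}  B3 = {1, 2, 4}
Tree: B1–B2, B2–B3
Each bag holds 3 vertices, so the decomposition has width 2, which upper-bounds the treewidth. The edges 1–5–3–2–4–1 form a cycle, so G is not a tree and its treewidth is at least 2. Therefore the treewidth is 2.

2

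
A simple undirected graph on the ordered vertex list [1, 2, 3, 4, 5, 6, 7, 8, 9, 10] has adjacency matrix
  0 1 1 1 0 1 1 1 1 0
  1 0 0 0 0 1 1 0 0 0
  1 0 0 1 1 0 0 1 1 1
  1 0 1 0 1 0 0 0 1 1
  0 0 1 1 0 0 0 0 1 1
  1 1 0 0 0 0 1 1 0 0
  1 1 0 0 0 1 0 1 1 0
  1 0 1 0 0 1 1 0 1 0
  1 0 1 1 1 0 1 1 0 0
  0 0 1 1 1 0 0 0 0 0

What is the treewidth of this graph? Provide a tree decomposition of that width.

Every bag has size at most 4, so the width is 4 − 1 = 3 and tw(G) ≤ 3. Conversely, {1, 3, 8, 9} is a clique of size 4, and the vertices of any clique must share a bag in every tree decomposition; so some bag has ≥ 4 vertices and tw(G) ≥ 3. Therefore the treewidth is 3.

Treewidth 3.
One optimal decomposition is:
Bags: B1 = {1, 7, 8, 9}  B2 = {1, 6, 7, 8}  B3 = {1, 3, 8, 9}  B4 = {1, 2, 6, 7}  B5 = {1, 3, 4, 9}  B6 = {3, 4, 5, 9}  B7 = {3, 4, 5, 10}
Tree: B1–B2, B1–B3, B2–B4, B3–B5, B5–B6, B6–B7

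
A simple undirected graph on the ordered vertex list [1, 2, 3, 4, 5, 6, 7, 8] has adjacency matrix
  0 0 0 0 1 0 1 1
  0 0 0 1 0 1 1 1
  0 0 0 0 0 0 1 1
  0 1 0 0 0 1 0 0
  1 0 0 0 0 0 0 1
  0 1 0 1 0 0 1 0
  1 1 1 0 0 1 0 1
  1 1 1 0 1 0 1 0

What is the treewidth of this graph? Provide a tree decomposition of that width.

Each bag holds 3 vertices, so the decomposition has width 2, which upper-bounds the treewidth. On the other hand G contains the 3-clique {2, 4, 6}. A clique must lie in a single bag of any decomposition, so no decomposition can have width below 2. Therefore the treewidth is 2.

Treewidth 2.
One optimal decomposition is:
Bags: B1 = {2, 7, 8}  B2 = {1, 7, 8}  B3 = {2, 6, 7}  B4 = {1, 5, 8}  B5 = {3, 7, 8}  B6 = {2, 4, 6}
Tree: B1–B2, B1–B3, B2–B4, B1–B5, B3–B6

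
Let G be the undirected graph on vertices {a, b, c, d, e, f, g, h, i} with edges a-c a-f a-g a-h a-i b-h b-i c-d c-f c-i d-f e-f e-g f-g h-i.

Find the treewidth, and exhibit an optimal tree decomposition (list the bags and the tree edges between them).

Treewidth 2.
Bags: B1 = {a, c, f}  B2 = {a, c, i}  B3 = {a, h, i}  B4 = {a, f, g}  B5 = {c, d, f}  B6 = {b, h, i}  B7 = {e, f, g}
Tree: B1–B2, B2–B3, B1–B4, B1–B5, B3–B6, B4–B7

Each bag holds 3 vertices, so the decomposition has width 2, which upper-bounds the treewidth. Conversely, {a, h, i} is a clique of size 3, and the vertices of any clique must share a bag in every tree decomposition; so some bag has ≥ 3 vertices and tw(G) ≥ 2. Hence tw(G) = 2 exactly.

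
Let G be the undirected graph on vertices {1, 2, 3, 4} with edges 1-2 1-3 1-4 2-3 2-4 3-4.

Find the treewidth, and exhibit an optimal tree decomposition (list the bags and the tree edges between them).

Treewidth 3.
One optimal decomposition is:
Bags: B1 = {1, 2, 3, 4}
Tree: (single bag)

A single bag containing all 4 vertices is trivially a valid decomposition of width 3. Conversely, {1, 2, 3, 4} is a clique of size 4, and the vertices of any clique must share a bag in every tree decomposition; so some bag has ≥ 4 vertices and tw(G) ≥ 3. Combining the bounds, tw(G) = 3.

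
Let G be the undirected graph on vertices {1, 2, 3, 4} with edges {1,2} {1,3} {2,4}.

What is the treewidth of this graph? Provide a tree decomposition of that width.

Each bag holds 2 vertices, so the decomposition has width 1, which upper-bounds the treewidth. Since G has at least one edge (e.g. 3–1), it is not an edgeless graph, so tw(G) ≥ 1. Combining the bounds, tw(G) = 1.

Treewidth 1.
One such decomposition:
Bags: B1 = {1, 3}  B2 = {1, 2}  B3 = {2, 4}
Tree: B1–B2, B2–B3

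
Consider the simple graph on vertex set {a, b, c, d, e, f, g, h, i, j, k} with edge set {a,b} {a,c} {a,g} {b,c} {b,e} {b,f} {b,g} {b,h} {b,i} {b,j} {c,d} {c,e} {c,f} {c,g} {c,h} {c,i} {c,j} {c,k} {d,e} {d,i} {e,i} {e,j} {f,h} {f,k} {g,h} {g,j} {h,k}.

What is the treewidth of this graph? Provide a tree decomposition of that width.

Treewidth 3.
Bags: B1 = {b, c, g, j}  B2 = {b, c, g, h}  B3 = {b, c, e, j}  B4 = {b, c, e, i}  B5 = {b, c, f, h}  B6 = {a, b, c, g}  B7 = {c, d, e, i}  B8 = {c, f, h, k}
Tree: B1–B2, B1–B3, B3–B4, B2–B5, B2–B6, B4–B7, B5–B8

Every bag has size at most 4, so the width is 4 − 1 = 3 and tw(G) ≤ 3. On the other hand G contains the 4-clique {c, d, e, i}. A clique must lie in a single bag of any decomposition, so no decomposition can have width below 3. The upper and lower bounds meet at 3, so that is the treewidth.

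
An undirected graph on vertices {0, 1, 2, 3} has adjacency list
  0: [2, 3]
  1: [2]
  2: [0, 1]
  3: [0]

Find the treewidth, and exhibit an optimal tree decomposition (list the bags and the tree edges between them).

Treewidth 1.
One optimal decomposition is:
Bags: B1 = {0, 3}  B2 = {0, 2}  B3 = {1, 2}
Tree: B1–B2, B2–B3

The largest bag has 2 vertices, giving width 1; this decomposition certifies tw(G) ≤ 1. G has an edge, so its treewidth is at least 1. The upper and lower bounds meet at 1, so that is the treewidth.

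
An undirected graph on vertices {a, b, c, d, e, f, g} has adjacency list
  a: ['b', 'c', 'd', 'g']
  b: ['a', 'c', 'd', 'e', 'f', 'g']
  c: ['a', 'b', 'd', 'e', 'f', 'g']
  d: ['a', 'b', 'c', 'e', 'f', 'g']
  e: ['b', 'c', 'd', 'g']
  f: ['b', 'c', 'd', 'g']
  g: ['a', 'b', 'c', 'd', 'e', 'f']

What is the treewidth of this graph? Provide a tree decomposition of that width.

Treewidth 4.
One such decomposition:
Bags: B1 = {b, c, d, e, g}  B2 = {a, b, c, d, g}  B3 = {b, c, d, f, g}
Tree: B1–B2, B2–B3

Each bag holds 5 vertices, so the decomposition has width 4, which upper-bounds the treewidth. On the other hand G contains the 5-clique {b, c, d, e, g}. A clique must lie in a single bag of any decomposition, so no decomposition can have width below 4. Hence tw(G) = 4 exactly.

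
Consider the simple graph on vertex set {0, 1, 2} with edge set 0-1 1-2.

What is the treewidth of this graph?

1

A width-1 tree decomposition is:
Bags: B1 = {0, 1}  B2 = {1, 2}
Tree: B1–B2
Each bag holds 2 vertices, so the decomposition has width 1, which upper-bounds the treewidth. Any graph with an edge has treewidth ≥ 1, and G has the edge 1–0. Hence tw(G) = 1 exactly.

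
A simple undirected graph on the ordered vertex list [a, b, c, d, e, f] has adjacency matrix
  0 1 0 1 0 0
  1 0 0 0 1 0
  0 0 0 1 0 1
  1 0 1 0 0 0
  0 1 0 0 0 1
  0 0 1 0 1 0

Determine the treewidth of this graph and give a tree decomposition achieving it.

Every bag has size at most 3, so the width is 3 − 1 = 2 and tw(G) ≤ 2. Since b–e–f–c–d–a–b is a cycle in G, G is not acyclic. Forests are exactly the graphs of treewidth ≤ 1, so tw(G) ≥ 2. The upper and lower bounds meet at 2, so that is the treewidth.

Treewidth 2.
One optimal decomposition is:
Bags: B1 = {b, e, f}  B2 = {b, c, f}  B3 = {b, c, d}  B4 = {a, b, d}
Tree: B1–B2, B2–B3, B3–B4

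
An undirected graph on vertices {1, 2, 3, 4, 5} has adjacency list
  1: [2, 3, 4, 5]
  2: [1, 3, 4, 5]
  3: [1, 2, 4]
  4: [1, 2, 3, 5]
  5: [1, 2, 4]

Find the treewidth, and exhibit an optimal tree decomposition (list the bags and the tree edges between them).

Each bag holds 4 vertices, so the decomposition has width 3, which upper-bounds the treewidth. For the lower bound, the 4 vertices {1, 2, 3, 4} are pairwise adjacent, and any tree decomposition puts a clique entirely inside one bag — forcing width ≥ 3. The upper and lower bounds meet at 3, so that is the treewidth.

Treewidth 3.
Bags: B1 = {1, 2, 3, 4}  B2 = {1, 2, 4, 5}
Tree: B1–B2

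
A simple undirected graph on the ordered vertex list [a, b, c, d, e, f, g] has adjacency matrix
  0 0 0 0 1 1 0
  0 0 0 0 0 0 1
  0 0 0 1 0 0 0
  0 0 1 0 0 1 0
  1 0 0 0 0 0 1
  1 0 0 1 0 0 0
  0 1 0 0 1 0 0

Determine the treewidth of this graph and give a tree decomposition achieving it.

Treewidth 1.
Bags: B1 = {c, d}  B2 = {d, f}  B3 = {a, f}  B4 = {a, e}  B5 = {e, g}  B6 = {b, g}
Tree: B1–B2, B2–B3, B3–B4, B4–B5, B5–B6

Every bag has size at most 2, so the width is 2 − 1 = 1 and tw(G) ≤ 1. G has an edge, so its treewidth is at least 1. Combining the bounds, tw(G) = 1.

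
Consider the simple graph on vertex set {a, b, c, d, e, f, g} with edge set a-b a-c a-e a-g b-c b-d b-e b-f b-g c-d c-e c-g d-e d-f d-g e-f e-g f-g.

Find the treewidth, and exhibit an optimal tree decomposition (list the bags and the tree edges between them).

The largest bag has 5 vertices, giving width 4; this decomposition certifies tw(G) ≤ 4. For the lower bound, the 5 vertices {b, c, d, e, g} are pairwise adjacent, and any tree decomposition puts a clique entirely inside one bag — forcing width ≥ 4. Therefore the treewidth is 4.

Treewidth 4.
One such decomposition:
Bags: B1 = {b, c, d, e, g}  B2 = {a, b, c, e, g}  B3 = {b, d, e, f, g}
Tree: B1–B2, B1–B3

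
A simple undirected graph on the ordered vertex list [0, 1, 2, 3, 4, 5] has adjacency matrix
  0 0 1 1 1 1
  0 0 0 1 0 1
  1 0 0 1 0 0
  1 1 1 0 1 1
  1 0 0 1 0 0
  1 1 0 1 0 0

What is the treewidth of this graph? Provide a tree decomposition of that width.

Each bag holds 3 vertices, so the decomposition has width 2, which upper-bounds the treewidth. On the other hand G contains the 3-clique {0, 2, 3}. A clique must lie in a single bag of any decomposition, so no decomposition can have width below 2. Hence tw(G) = 2 exactly.

Treewidth 2.
One such decomposition:
Bags: B1 = {1, 3, 5}  B2 = {0, 3, 5}  B3 = {0, 2, 3}  B4 = {0, 3, 4}
Tree: B1–B2, B2–B3, B3–B4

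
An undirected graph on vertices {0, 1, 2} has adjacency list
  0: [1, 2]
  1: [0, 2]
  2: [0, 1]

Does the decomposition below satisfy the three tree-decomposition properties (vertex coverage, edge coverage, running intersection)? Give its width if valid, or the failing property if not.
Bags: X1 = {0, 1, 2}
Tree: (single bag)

Every vertex of G appears in some bag (union = {0, 1, 2}); every edge is covered by a bag; and for each vertex v the set of bags containing v is connected in the bag tree. The decomposition is therefore valid. The largest bag has 3 vertices, so the width is 2.

Yes; width 2.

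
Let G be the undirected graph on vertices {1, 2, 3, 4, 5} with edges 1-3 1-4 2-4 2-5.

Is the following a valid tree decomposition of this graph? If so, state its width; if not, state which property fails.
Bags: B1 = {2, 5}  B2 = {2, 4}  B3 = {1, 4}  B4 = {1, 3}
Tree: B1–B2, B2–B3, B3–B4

Vertex coverage: the bags together contain {1, 2, 3, 4, 5}, the full vertex set. Edge coverage: each edge of G has both endpoints in at least one bag. Running intersection: for every vertex, the bags containing it form a connected subtree. All three properties hold, so this is a valid tree decomposition of width max|bag| − 1 = 1, and hence tw(G) ≤ 1.

Yes; width 1.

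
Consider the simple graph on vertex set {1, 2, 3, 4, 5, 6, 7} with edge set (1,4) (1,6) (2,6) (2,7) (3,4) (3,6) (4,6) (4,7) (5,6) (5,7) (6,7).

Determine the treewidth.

2

A width-2 tree decomposition is:
Bags: B1 = {3, 4, 6}  B2 = {4, 6, 7}  B3 = {2, 6, 7}  B4 = {5, 6, 7}  B5 = {1, 4, 6}
Tree: B1–B2, B2–B3, B2–B4, B1–B5
The largest bag has 3 vertices, giving width 2; this decomposition certifies tw(G) ≤ 2. Conversely, {2, 6, 7} is a clique of size 3, and the vertices of any clique must share a bag in every tree decomposition; so some bag has ≥ 3 vertices and tw(G) ≥ 2. Therefore the treewidth is 2.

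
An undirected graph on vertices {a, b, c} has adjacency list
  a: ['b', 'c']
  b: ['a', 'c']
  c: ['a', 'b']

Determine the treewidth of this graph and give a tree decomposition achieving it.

Treewidth 2.
One optimal decomposition is:
Bags: B1 = {a, b, c}
Tree: (single bag)

A single bag containing all 3 vertices is trivially a valid decomposition of width 2. Conversely, {a, b, c} is a clique of size 3, and the vertices of any clique must share a bag in every tree decomposition; so some bag has ≥ 3 vertices and tw(G) ≥ 2. Combining the bounds, tw(G) = 2.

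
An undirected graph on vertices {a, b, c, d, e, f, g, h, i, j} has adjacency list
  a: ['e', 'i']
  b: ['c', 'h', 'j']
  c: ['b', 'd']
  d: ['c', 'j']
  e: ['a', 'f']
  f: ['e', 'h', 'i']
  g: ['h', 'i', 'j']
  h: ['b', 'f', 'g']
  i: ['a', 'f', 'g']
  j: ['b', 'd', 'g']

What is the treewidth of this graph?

A width-2 tree decomposition is:
Bags: B1 = {a, e, f}  B2 = {a, f, i}  B3 = {f, h, i}  B4 = {g, h, i}  B5 = {b, g, h}  B6 = {b, g, j}  B7 = {b, c, j}  B8 = {c, d, j}
Tree: B1–B2, B2–B3, B3–B4, B4–B5, B5–B6, B6–B7, B7–B8
The largest bag has 3 vertices, giving width 2; this decomposition certifies tw(G) ≤ 2. Since e–a–i–f–e is a cycle in G, G is not acyclic. Forests are exactly the graphs of treewidth ≤ 1, so tw(G) ≥ 2. Hence tw(G) = 2 exactly.

2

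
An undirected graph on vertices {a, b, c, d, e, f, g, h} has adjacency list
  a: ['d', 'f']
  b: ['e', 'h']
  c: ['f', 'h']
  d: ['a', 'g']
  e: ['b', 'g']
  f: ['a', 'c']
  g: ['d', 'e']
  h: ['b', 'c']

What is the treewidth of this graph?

A width-2 tree decomposition is:
Bags: B1 = {a, d, f}  B2 = {c, d, f}  B3 = {c, d, h}  B4 = {b, d, h}  B5 = {b, d, e}  B6 = {d, e, g}
Tree: B1–B2, B2–B3, B3–B4, B4–B5, B5–B6
Each bag holds 3 vertices, so the decomposition has width 2, which upper-bounds the treewidth. For the lower bound, G contains the cycle d–a–f–c–h–b–e–g–d, so G is not a forest; only forests have treewidth ≤ 1, hence tw(G) ≥ 2. Combining the bounds, tw(G) = 2.

2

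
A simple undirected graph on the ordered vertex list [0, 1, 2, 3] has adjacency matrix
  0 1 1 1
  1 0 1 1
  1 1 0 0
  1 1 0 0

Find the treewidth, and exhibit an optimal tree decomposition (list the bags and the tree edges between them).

The largest bag has 3 vertices, giving width 2; this decomposition certifies tw(G) ≤ 2. On the other hand G contains the 3-clique {0, 1, 2}. A clique must lie in a single bag of any decomposition, so no decomposition can have width below 2. Hence tw(G) = 2 exactly.

Treewidth 2.
Bags: B1 = {0, 1, 2}  B2 = {0, 1, 3}
Tree: B1–B2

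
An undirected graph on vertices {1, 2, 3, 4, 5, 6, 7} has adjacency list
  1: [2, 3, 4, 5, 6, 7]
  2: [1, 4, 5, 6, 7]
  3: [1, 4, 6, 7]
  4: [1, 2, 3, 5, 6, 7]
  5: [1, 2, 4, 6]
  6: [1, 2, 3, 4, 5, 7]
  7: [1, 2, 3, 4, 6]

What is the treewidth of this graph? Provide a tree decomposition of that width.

Treewidth 4.
One optimal decomposition is:
Bags: B1 = {1, 2, 4, 5, 6}  B2 = {1, 2, 4, 6, 7}  B3 = {1, 3, 4, 6, 7}
Tree: B1–B2, B2–B3

The largest bag has 5 vertices, giving width 4; this decomposition certifies tw(G) ≤ 4. On the other hand G contains the 5-clique {1, 2, 4, 5, 6}. A clique must lie in a single bag of any decomposition, so no decomposition can have width below 4. Hence tw(G) = 4 exactly.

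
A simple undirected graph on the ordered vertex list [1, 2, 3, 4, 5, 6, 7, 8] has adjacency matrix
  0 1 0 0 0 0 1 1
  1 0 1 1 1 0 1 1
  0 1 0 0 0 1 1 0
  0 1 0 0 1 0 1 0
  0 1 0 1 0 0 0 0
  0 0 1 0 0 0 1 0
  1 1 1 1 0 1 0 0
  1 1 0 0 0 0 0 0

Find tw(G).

2

A width-2 tree decomposition is:
Bags: B1 = {2, 3, 7}  B2 = {2, 4, 7}  B3 = {2, 4, 5}  B4 = {3, 6, 7}  B5 = {1, 2, 7}  B6 = {1, 2, 8}
Tree: B1–B2, B2–B3, B1–B4, B2–B5, B5–B6
Each bag holds 3 vertices, so the decomposition has width 2, which upper-bounds the treewidth. On the other hand G contains the 3-clique {1, 2, 8}. A clique must lie in a single bag of any decomposition, so no decomposition can have width below 2. Therefore the treewidth is 2.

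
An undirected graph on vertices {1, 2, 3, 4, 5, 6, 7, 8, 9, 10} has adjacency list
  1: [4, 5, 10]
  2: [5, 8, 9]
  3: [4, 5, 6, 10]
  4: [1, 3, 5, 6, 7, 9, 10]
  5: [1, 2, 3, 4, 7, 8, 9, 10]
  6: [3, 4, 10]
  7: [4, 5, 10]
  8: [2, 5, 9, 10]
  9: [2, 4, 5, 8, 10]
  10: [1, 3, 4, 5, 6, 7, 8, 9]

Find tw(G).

3

A width-3 tree decomposition is:
Bags: B1 = {4, 5, 9, 10}  B2 = {3, 4, 5, 10}  B3 = {4, 5, 7, 10}  B4 = {5, 8, 9, 10}  B5 = {3, 4, 6, 10}  B6 = {2, 5, 8, 9}  B7 = {1, 4, 5, 10}
Tree: B1–B2, B1–B3, B1–B4, B2–B5, B4–B6, B3–B7
Each bag holds 4 vertices, so the decomposition has width 3, which upper-bounds the treewidth. For the lower bound, the 4 vertices {2, 5, 8, 9} are pairwise adjacent, and any tree decomposition puts a clique entirely inside one bag — forcing width ≥ 3. The upper and lower bounds meet at 3, so that is the treewidth.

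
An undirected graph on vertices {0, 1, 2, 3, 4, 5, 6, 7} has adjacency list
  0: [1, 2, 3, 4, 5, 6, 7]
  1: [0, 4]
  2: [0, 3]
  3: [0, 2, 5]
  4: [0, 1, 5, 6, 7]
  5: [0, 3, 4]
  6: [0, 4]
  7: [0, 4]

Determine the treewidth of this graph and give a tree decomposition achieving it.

Each bag holds 3 vertices, so the decomposition has width 2, which upper-bounds the treewidth. For the lower bound, the 3 vertices {0, 2, 3} are pairwise adjacent, and any tree decomposition puts a clique entirely inside one bag — forcing width ≥ 2. The upper and lower bounds meet at 2, so that is the treewidth.

Treewidth 2.
Bags: B1 = {0, 4, 5}  B2 = {0, 1, 4}  B3 = {0, 4, 7}  B4 = {0, 4, 6}  B5 = {0, 3, 5}  B6 = {0, 2, 3}
Tree: B1–B2, B1–B3, B3–B4, B1–B5, B5–B6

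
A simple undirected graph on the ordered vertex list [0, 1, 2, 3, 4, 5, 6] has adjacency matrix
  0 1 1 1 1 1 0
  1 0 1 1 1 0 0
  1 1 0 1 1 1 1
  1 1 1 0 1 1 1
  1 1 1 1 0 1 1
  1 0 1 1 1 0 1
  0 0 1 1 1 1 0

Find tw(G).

4

A width-4 tree decomposition is:
Bags: B1 = {0, 2, 3, 4, 5}  B2 = {2, 3, 4, 5, 6}  B3 = {0, 1, 2, 3, 4}
Tree: B1–B2, B1–B3
The largest bag has 5 vertices, giving width 4; this decomposition certifies tw(G) ≤ 4. On the other hand G contains the 5-clique {0, 1, 2, 3, 4}. A clique must lie in a single bag of any decomposition, so no decomposition can have width below 4. The upper and lower bounds meet at 4, so that is the treewidth.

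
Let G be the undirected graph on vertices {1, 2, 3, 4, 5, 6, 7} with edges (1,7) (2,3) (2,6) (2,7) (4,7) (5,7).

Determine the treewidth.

1

A width-1 tree decomposition is:
Bags: B1 = {1, 7}  B2 = {4, 7}  B3 = {2, 7}  B4 = {2, 6}  B5 = {2, 3}  B6 = {5, 7}
Tree: B1–B2, B1–B3, B3–B4, B4–B5, B1–B6
Every bag has size at most 2, so the width is 2 − 1 = 1 and tw(G) ≤ 1. Since G has at least one edge (e.g. 1–7), it is not an edgeless graph, so tw(G) ≥ 1. Hence tw(G) = 1 exactly.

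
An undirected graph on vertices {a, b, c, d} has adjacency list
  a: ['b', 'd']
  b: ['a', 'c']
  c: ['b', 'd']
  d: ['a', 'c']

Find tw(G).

2

A width-2 tree decomposition is:
Bags: B1 = {a, b, c}  B2 = {a, c, d}
Tree: B1–B2
Every bag has size at most 3, so the width is 3 − 1 = 2 and tw(G) ≤ 2. Since a–b–c–d–a is a cycle in G, G is not acyclic. Forests are exactly the graphs of treewidth ≤ 1, so tw(G) ≥ 2. Combining the bounds, tw(G) = 2.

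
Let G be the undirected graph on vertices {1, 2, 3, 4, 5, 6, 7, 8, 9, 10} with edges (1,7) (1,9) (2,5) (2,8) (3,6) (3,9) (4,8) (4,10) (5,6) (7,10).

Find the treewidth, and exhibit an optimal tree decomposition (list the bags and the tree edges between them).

The largest bag has 3 vertices, giving width 2; this decomposition certifies tw(G) ≤ 2. The edges 3–9–1–7–10–4–8–2–5–6–3 form a cycle, so G is not a tree and its treewidth is at least 2. The upper and lower bounds meet at 2, so that is the treewidth.

Treewidth 2.
One optimal decomposition is:
Bags: B1 = {1, 3, 9}  B2 = {1, 3, 7}  B3 = {3, 7, 10}  B4 = {3, 4, 10}  B5 = {3, 4, 8}  B6 = {2, 3, 8}  B7 = {2, 3, 5}  B8 = {3, 5, 6}
Tree: B1–B2, B2–B3, B3–B4, B4–B5, B5–B6, B6–B7, B7–B8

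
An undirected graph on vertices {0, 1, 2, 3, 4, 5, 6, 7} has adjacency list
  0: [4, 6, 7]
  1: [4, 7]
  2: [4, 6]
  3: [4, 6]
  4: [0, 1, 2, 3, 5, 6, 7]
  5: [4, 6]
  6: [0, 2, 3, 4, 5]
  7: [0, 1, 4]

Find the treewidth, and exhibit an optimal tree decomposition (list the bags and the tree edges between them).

Treewidth 2.
One such decomposition:
Bags: B1 = {0, 4, 7}  B2 = {0, 4, 6}  B3 = {4, 5, 6}  B4 = {3, 4, 6}  B5 = {1, 4, 7}  B6 = {2, 4, 6}
Tree: B1–B2, B2–B3, B3–B4, B1–B5, B3–B6

Each bag holds 3 vertices, so the decomposition has width 2, which upper-bounds the treewidth. For the lower bound, the 3 vertices {1, 4, 7} are pairwise adjacent, and any tree decomposition puts a clique entirely inside one bag — forcing width ≥ 2. Combining the bounds, tw(G) = 2.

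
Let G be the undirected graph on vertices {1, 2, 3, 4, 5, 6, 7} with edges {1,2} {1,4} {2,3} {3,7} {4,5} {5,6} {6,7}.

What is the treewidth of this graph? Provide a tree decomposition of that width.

Treewidth 2.
One such decomposition:
Bags: B1 = {4, 5, 6}  B2 = {1, 4, 6}  B3 = {1, 2, 6}  B4 = {2, 3, 6}  B5 = {3, 6, 7}
Tree: B1–B2, B2–B3, B3–B4, B4–B5

Every bag has size at most 3, so the width is 3 − 1 = 2 and tw(G) ≤ 2. The edges 6–5–4–1–2–3–7–6 form a cycle, so G is not a tree and its treewidth is at least 2. Combining the bounds, tw(G) = 2.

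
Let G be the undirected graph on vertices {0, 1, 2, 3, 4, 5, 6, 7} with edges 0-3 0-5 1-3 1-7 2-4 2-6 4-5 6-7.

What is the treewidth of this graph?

2

A width-2 tree decomposition is:
Bags: B1 = {2, 4, 6}  B2 = {4, 6, 7}  B3 = {1, 4, 7}  B4 = {1, 3, 4}  B5 = {0, 3, 4}  B6 = {0, 4, 5}
Tree: B1–B2, B2–B3, B3–B4, B4–B5, B5–B6
Every bag has size at most 3, so the width is 3 − 1 = 2 and tw(G) ≤ 2. The edges 4–2–6–7–1–3–0–5–4 form a cycle, so G is not a tree and its treewidth is at least 2. Hence tw(G) = 2 exactly.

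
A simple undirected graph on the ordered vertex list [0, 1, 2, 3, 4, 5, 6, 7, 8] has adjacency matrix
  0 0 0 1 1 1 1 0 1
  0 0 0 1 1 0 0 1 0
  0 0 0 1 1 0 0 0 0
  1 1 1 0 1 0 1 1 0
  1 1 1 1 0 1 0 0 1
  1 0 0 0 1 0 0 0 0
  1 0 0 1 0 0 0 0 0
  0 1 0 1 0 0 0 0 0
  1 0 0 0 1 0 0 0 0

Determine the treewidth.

A width-2 tree decomposition is:
Bags: B1 = {1, 3, 4}  B2 = {0, 3, 4}  B3 = {0, 4, 8}  B4 = {1, 3, 7}  B5 = {2, 3, 4}  B6 = {0, 3, 6}  B7 = {0, 4, 5}
Tree: B1–B2, B2–B3, B1–B4, B2–B5, B2–B6, B3–B7
Each bag holds 3 vertices, so the decomposition has width 2, which upper-bounds the treewidth. Conversely, {0, 4, 8} is a clique of size 3, and the vertices of any clique must share a bag in every tree decomposition; so some bag has ≥ 3 vertices and tw(G) ≥ 2. Combining the bounds, tw(G) = 2.

2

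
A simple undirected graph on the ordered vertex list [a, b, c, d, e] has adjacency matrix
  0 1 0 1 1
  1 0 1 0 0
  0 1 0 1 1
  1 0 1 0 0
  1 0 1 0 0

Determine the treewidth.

2

A width-2 tree decomposition is:
Bags: B1 = {a, b, c}  B2 = {a, c, d}  B3 = {a, c, e}
Tree: B1–B2, B2–B3
Each bag holds 3 vertices, so the decomposition has width 2, which upper-bounds the treewidth. For the lower bound, G contains the cycle b–a–d–c–b, so G is not a forest; only forests have treewidth ≤ 1, hence tw(G) ≥ 2. Hence tw(G) = 2 exactly.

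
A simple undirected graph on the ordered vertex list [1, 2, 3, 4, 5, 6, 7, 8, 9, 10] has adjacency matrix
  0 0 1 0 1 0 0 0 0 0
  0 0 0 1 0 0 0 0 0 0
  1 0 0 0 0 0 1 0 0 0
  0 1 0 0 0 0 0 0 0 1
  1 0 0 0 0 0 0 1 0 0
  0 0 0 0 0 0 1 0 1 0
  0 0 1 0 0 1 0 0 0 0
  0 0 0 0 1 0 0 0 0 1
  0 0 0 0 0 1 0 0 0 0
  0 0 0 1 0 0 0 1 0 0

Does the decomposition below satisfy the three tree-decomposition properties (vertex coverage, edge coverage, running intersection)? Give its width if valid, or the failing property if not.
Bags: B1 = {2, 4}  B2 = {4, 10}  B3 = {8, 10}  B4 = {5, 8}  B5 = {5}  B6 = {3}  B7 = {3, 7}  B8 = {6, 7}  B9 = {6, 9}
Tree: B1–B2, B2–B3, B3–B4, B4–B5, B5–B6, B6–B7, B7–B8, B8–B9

A tree decomposition must satisfy three properties: every vertex lies in some bag; for every edge, both endpoints lie together in some bag; and for every vertex, the bags containing it form a connected subtree. Here vertex 1 appears in no bag, so the decomposition is invalid.

No — vertex 1 appears in no bag.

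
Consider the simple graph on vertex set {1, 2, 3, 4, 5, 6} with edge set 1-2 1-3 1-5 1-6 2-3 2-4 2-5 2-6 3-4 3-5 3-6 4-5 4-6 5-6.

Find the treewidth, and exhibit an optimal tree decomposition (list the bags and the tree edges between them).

Treewidth 4.
One optimal decomposition is:
Bags: B1 = {2, 3, 4, 5, 6}  B2 = {1, 2, 3, 5, 6}
Tree: B1–B2

Each bag holds 5 vertices, so the decomposition has width 4, which upper-bounds the treewidth. Conversely, {1, 2, 3, 5, 6} is a clique of size 5, and the vertices of any clique must share a bag in every tree decomposition; so some bag has ≥ 5 vertices and tw(G) ≥ 4. Therefore the treewidth is 4.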